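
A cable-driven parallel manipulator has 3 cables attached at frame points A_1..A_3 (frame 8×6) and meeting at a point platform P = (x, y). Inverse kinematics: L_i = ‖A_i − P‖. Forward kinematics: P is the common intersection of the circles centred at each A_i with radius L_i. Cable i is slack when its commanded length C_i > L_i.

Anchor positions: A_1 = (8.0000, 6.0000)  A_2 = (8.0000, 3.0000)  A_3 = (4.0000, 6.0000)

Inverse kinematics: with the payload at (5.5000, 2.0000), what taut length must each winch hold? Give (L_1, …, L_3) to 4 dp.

L_1 = √((8.0000−5.5000)² + (6.0000−2.0000)²) = 4.7170
L_2 = √((8.0000−5.5000)² + (3.0000−2.0000)²) = 2.6926
L_3 = √((4.0000−5.5000)² + (6.0000−2.0000)²) = 4.2720

(4.7170, 2.6926, 4.2720)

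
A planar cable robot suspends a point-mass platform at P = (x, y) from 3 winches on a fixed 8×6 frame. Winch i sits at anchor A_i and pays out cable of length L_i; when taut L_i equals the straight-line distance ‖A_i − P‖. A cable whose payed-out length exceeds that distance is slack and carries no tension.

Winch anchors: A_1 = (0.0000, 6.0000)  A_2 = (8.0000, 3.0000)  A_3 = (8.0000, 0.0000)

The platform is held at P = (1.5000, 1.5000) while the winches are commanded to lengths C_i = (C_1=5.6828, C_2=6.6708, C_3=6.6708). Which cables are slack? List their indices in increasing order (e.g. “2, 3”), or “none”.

1

i=1: geometric 4.7434 vs commanded 5.6828 ⇒ slack
i=2: geometric 6.6708 vs commanded 6.6708 ⇒ taut
i=3: geometric 6.6708 vs commanded 6.6708 ⇒ taut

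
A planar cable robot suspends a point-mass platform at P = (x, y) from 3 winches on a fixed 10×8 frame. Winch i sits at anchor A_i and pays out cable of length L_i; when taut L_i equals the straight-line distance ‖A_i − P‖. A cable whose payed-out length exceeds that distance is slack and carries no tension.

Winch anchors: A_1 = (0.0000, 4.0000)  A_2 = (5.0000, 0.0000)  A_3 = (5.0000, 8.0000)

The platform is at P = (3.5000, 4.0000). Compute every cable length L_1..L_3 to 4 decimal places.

(3.5000, 4.2720, 4.2720)

cable 1: Δx=-3.5000, Δy=0.0000; L_1 = √(Δx²+Δy²) = 3.5000
cable 2: Δx=1.5000, Δy=-4.0000; L_2 = √(Δx²+Δy²) = 4.2720
cable 3: Δx=1.5000, Δy=4.0000; L_3 = √(Δx²+Δy²) = 4.2720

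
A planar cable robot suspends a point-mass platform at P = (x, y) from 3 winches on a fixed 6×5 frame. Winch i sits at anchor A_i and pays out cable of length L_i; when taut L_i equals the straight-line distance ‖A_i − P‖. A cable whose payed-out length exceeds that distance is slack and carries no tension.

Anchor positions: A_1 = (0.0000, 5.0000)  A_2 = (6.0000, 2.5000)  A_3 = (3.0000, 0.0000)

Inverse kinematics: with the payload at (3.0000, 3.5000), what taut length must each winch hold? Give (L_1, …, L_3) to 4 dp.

L_1: Δ = A_1−P = (-3.0000, 1.5000) → ‖Δ‖ = √11.2500 = 3.3541
L_2: Δ = A_2−P = (3.0000, -1.0000) → ‖Δ‖ = √10.0000 = 3.1623
L_3: Δ = A_3−P = (0.0000, -3.5000) → ‖Δ‖ = √12.2500 = 3.5000

(3.3541, 3.1623, 3.5000)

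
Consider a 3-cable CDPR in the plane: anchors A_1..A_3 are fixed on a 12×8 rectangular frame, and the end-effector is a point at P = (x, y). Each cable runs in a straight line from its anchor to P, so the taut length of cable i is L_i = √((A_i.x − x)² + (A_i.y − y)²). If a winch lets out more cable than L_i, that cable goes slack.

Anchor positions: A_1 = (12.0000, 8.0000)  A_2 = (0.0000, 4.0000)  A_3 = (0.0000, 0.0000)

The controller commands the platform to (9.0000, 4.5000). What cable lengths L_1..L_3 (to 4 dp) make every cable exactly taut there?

(4.6098, 9.0139, 10.0623)

L_1: Δ = A_1−P = (3.0000, 3.5000) → ‖Δ‖ = √21.2500 = 4.6098
L_2: Δ = A_2−P = (-9.0000, -0.5000) → ‖Δ‖ = √81.2500 = 9.0139
L_3: Δ = A_3−P = (-9.0000, -4.5000) → ‖Δ‖ = √101.2500 = 10.0623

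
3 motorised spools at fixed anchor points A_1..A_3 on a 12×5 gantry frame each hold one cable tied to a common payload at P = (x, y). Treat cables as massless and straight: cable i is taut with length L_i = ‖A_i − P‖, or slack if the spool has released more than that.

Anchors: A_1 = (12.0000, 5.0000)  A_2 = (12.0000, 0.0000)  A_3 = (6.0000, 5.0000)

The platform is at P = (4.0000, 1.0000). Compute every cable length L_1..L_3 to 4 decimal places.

cable 1: Δx=8.0000, Δy=4.0000; L_1 = √(Δx²+Δy²) = 8.9443
cable 2: Δx=8.0000, Δy=-1.0000; L_2 = √(Δx²+Δy²) = 8.0623
cable 3: Δx=2.0000, Δy=4.0000; L_3 = √(Δx²+Δy²) = 4.4721

(8.9443, 8.0623, 4.4721)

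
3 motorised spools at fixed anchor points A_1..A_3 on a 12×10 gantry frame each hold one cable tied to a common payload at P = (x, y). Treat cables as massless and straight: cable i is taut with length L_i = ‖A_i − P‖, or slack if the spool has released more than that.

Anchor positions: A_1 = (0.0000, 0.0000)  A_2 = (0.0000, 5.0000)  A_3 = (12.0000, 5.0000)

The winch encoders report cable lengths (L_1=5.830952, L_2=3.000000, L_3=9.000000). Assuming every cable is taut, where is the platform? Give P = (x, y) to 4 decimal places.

(3.0000, 5.0000)

expand ‖A_i−P‖²=L_i² and subtract eq 1 (q_i ≔ ‖A_i‖²−L_i²)
q_1 = 0.0000+0.0000−34.0000 = -34.0000
eq1−eq2 → [0.0000  -10.0000]·P = -50.0000
eq1−eq3 → [-24.0000  -10.0000]·P = -122.0000
2×2 solve → P = (3.0000, 5.0000)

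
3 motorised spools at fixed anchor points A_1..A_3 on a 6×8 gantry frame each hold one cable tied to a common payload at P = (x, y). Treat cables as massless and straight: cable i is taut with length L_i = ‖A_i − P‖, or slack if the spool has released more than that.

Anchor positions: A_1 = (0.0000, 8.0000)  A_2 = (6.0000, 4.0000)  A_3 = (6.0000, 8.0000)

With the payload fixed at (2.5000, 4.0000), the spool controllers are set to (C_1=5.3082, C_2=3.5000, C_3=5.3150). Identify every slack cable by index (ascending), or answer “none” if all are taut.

1

i=1: geometric 4.7170 vs commanded 5.3082 ⇒ slack
i=2: geometric 3.5000 vs commanded 3.5000 ⇒ taut
i=3: geometric 5.3151 vs commanded 5.3150 ⇒ taut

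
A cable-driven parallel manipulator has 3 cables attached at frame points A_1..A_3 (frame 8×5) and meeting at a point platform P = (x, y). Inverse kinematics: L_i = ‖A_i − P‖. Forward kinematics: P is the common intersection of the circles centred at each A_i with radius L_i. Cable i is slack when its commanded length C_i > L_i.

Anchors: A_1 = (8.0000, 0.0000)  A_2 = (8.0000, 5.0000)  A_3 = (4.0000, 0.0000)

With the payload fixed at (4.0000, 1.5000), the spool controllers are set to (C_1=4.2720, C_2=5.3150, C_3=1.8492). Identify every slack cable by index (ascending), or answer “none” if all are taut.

i=1: geometric 4.2720 vs commanded 4.2720 ⇒ taut
i=2: geometric 5.3151 vs commanded 5.3150 ⇒ taut
i=3: geometric 1.5000 vs commanded 1.8492 ⇒ slack

3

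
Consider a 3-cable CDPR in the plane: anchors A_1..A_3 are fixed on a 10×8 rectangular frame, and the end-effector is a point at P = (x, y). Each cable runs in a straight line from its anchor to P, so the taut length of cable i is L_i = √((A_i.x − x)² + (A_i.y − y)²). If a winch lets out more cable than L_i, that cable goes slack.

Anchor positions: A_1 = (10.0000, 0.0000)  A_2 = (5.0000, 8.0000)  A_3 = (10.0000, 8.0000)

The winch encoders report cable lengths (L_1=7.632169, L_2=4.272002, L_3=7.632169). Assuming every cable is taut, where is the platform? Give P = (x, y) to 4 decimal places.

circle eqns → linear via eq_j − eq_1; set c_j = A_j·A_j − L_j²
c_1 = 100.0000+0.0000−58.2500 = 41.7500
10.0000·x − 16.0000·y = c_1−c_2 = -29.0000
0.0000·x − 16.0000·y = c_1−c_3 = -64.0000
solve first two rows → x=3.5000, y=4.0000

(3.5000, 4.0000)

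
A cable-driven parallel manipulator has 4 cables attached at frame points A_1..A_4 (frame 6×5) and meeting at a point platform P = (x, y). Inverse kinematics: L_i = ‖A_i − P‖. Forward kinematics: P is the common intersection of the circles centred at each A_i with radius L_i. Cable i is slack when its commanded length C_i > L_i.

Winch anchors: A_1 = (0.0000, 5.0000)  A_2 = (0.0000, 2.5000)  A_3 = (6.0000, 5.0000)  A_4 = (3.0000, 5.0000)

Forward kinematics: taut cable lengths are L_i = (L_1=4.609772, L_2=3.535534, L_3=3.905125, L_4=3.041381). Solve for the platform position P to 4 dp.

(3.5000, 2.0000)

each cable: (A_i−P)·(A_i−P) = L_i²; let q_i = ‖A_i‖²−L_i²
q_1 = 0.0000+25.0000−21.2500 = 3.7500
row 1: 0.0000x + 5.0000y = 10.0000  (q_2=-6.2500)
row 2: -12.0000x + 0.0000y = -42.0000  (q_3=45.7500)
row 3: -6.0000x + 0.0000y = -21.0000  (q_4=24.7500)
Cramer on rows 1–2 → x = 3.5000, y = 2.0000
check cable 4: ‖A_4−P‖² = 9.2500 ≈ L_4² = 9.2500 ✓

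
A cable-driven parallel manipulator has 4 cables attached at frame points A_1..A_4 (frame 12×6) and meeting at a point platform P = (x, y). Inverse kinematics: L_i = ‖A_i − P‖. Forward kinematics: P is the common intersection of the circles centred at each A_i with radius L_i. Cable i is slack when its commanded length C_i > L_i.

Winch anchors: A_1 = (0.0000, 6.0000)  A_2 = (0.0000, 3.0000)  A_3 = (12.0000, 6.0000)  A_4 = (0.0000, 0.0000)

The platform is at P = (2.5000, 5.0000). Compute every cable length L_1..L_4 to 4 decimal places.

(2.6926, 3.2016, 9.5525, 5.5902)

cable 1: Δx=-2.5000, Δy=1.0000; L_1 = √(Δx²+Δy²) = 2.6926
cable 2: Δx=-2.5000, Δy=-2.0000; L_2 = √(Δx²+Δy²) = 3.2016
cable 3: Δx=9.5000, Δy=1.0000; L_3 = √(Δx²+Δy²) = 9.5525
cable 4: Δx=-2.5000, Δy=-5.0000; L_4 = √(Δx²+Δy²) = 5.5902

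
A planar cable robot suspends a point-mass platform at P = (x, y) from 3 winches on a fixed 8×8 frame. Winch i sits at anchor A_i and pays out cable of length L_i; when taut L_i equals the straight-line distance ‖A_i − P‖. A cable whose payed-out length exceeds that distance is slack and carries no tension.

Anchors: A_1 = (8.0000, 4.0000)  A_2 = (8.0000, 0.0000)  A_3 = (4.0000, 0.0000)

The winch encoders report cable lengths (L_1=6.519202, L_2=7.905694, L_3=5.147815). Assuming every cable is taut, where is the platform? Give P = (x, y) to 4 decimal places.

each cable: (A_i−P)·(A_i−P) = L_i²; let k_i = ‖A_i‖²−L_i²
k_1 = 64.0000+16.0000−42.5000 = 37.5000
row 1: 0.0000x + 8.0000y = 36.0000  (k_2=1.5000)
row 2: 8.0000x + 8.0000y = 48.0000  (k_3=-10.5000)
Cramer on rows 1–2 → x = 1.5000, y = 4.5000

(1.5000, 4.5000)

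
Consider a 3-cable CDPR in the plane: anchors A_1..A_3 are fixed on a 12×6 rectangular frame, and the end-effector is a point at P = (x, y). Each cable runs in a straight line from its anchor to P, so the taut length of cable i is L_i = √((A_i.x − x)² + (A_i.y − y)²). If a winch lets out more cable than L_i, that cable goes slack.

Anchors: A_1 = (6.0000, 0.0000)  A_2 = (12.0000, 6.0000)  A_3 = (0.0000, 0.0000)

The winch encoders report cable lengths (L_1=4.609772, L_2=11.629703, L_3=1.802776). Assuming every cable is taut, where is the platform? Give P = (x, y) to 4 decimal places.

each cable: (A_i−P)·(A_i−P) = L_i²; let k_i = ‖A_i‖²−L_i²
k_1 = 36.0000+0.0000−21.2500 = 14.7500
row 1: -12.0000x − 12.0000y = -30.0000  (k_2=44.7500)
row 2: 12.0000x + 0.0000y = 18.0000  (k_3=-3.2500)
Cramer on rows 1–2 → x = 1.5000, y = 1.0000

(1.5000, 1.0000)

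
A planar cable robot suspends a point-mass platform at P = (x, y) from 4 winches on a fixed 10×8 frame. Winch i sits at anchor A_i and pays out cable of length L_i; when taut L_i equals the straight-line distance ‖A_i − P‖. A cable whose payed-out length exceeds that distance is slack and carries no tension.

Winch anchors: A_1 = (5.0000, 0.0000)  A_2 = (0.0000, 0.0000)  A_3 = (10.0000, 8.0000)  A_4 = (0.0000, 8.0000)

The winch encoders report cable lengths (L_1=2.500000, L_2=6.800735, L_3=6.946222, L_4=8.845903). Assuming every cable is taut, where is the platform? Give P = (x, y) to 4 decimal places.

(6.5000, 2.0000)

expand ‖A_i−P‖²=L_i² and subtract eq 1 (q_i ≔ ‖A_i‖²−L_i²)
q_1 = 25.0000+0.0000−6.2500 = 18.7500
eq1−eq2 → [10.0000  0.0000]·P = 65.0000
eq1−eq3 → [-10.0000  -16.0000]·P = -97.0000
eq1−eq4 → [10.0000  -16.0000]·P = 33.0000
2×2 solve → P = (6.5000, 2.0000)
check cable 4: ‖A_4−P‖² = 78.2500 ≈ L_4² = 78.2500 ✓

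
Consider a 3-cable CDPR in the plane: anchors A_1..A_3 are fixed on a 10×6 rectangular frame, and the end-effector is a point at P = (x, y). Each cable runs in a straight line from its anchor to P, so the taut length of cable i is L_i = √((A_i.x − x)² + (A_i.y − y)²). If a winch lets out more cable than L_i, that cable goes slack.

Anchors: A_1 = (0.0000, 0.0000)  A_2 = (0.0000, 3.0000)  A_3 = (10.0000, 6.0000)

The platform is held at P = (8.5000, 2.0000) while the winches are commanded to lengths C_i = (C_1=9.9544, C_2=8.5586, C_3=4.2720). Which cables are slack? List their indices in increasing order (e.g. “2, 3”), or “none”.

1

cable 1: L_1 = ‖A_1−P‖ = 8.7321;  C_1 = 9.9544 → slack
cable 2: L_2 = ‖A_2−P‖ = 8.5586;  C_2 = 8.5586 → taut
cable 3: L_3 = ‖A_3−P‖ = 4.2720;  C_3 = 4.2720 → taut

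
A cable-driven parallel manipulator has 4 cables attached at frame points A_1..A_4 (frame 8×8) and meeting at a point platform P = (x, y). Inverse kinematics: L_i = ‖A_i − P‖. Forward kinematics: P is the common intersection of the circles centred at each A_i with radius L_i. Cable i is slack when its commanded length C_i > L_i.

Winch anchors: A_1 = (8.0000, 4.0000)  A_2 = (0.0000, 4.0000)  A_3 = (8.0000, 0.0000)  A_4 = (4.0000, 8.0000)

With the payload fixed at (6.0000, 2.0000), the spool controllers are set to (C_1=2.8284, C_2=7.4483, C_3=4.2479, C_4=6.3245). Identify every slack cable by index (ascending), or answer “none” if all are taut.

cable 1: L_1 = ‖A_1−P‖ = 2.8284;  C_1 = 2.8284 → taut
cable 2: L_2 = ‖A_2−P‖ = 6.3246;  C_2 = 7.4483 → slack
cable 3: L_3 = ‖A_3−P‖ = 2.8284;  C_3 = 4.2479 → slack
cable 4: L_4 = ‖A_4−P‖ = 6.3246;  C_4 = 6.3245 → taut

2, 3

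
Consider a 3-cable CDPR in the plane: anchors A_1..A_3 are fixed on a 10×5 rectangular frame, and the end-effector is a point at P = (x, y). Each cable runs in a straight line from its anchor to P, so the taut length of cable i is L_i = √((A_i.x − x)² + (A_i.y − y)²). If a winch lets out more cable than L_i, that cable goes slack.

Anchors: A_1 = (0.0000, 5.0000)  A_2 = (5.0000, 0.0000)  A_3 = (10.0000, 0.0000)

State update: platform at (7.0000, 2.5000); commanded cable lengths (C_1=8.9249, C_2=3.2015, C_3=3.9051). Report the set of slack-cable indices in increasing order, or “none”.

cable 1: √((-7.0000)²+(2.5000)²)=7.4330, C_1=8.9249: slack
cable 2: √((-2.0000)²+(-2.5000)²)=3.2016, C_2=3.2015: taut
cable 3: √((3.0000)²+(-2.5000)²)=3.9051, C_3=3.9051: taut

1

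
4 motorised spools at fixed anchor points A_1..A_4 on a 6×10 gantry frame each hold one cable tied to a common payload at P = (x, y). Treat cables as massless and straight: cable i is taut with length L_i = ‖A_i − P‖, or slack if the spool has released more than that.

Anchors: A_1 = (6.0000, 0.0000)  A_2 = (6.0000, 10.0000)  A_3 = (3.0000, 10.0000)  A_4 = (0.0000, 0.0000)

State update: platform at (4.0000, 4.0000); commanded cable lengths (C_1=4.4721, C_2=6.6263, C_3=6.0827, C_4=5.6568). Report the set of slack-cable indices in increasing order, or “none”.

2

i=1: geometric 4.4721 vs commanded 4.4721 ⇒ taut
i=2: geometric 6.3246 vs commanded 6.6263 ⇒ slack
i=3: geometric 6.0828 vs commanded 6.0827 ⇒ taut
i=4: geometric 5.6569 vs commanded 5.6568 ⇒ taut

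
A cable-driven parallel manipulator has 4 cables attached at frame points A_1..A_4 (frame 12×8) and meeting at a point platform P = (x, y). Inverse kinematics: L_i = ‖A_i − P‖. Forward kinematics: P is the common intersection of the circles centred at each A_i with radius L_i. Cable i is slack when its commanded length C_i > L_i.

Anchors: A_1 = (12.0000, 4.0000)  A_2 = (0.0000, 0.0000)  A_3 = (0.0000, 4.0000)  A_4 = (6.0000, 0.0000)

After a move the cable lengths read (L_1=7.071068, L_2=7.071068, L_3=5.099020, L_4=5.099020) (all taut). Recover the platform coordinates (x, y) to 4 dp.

(5.0000, 5.0000)

each cable: (A_i−P)·(A_i−P) = L_i²; let k_i = ‖A_i‖²−L_i²
k_1 = 144.0000+16.0000−50.0000 = 110.0000
row 1: 24.0000x + 8.0000y = 160.0000  (k_2=-50.0000)
row 2: 24.0000x + 0.0000y = 120.0000  (k_3=-10.0000)
row 3: 12.0000x + 8.0000y = 100.0000  (k_4=10.0000)
Cramer on rows 1–2 → x = 5.0000, y = 5.0000
check cable 4: ‖A_4−P‖² = 26.0000 ≈ L_4² = 26.0000 ✓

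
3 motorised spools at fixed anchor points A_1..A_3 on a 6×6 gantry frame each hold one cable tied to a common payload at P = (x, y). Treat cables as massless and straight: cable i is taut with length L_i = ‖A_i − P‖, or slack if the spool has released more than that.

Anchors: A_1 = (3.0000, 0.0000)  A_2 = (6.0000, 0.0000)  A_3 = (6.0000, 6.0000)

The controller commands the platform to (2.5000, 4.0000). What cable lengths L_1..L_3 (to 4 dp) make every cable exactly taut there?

L_1: Δ = A_1−P = (0.5000, -4.0000) → ‖Δ‖ = √16.2500 = 4.0311
L_2: Δ = A_2−P = (3.5000, -4.0000) → ‖Δ‖ = √28.2500 = 5.3151
L_3: Δ = A_3−P = (3.5000, 2.0000) → ‖Δ‖ = √16.2500 = 4.0311

(4.0311, 5.3151, 4.0311)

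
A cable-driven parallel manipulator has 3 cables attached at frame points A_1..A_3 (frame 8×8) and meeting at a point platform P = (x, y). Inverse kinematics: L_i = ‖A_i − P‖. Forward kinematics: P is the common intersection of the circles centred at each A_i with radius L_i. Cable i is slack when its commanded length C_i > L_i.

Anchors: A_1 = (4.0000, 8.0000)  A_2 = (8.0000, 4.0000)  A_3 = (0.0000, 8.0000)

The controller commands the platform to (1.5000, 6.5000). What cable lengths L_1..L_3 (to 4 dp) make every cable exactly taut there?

(2.9155, 6.9642, 2.1213)

cable 1: Δx=2.5000, Δy=1.5000; L_1 = √(Δx²+Δy²) = 2.9155
cable 2: Δx=6.5000, Δy=-2.5000; L_2 = √(Δx²+Δy²) = 6.9642
cable 3: Δx=-1.5000, Δy=1.5000; L_3 = √(Δx²+Δy²) = 2.1213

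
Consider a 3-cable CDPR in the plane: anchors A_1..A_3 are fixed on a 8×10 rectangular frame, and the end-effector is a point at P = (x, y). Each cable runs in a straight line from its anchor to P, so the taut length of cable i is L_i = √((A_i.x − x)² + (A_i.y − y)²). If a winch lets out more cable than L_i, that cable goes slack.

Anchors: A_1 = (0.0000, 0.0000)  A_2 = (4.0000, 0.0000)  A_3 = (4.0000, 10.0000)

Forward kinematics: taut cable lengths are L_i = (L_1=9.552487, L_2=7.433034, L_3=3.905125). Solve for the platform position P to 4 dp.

(6.5000, 7.0000)

expand ‖A_i−P‖²=L_i² and subtract eq 1 (k_i ≔ ‖A_i‖²−L_i²)
k_1 = 0.0000+0.0000−91.2500 = -91.2500
eq1−eq2 → [-8.0000  0.0000]·P = -52.0000
eq1−eq3 → [-8.0000  -20.0000]·P = -192.0000
2×2 solve → P = (6.5000, 7.0000)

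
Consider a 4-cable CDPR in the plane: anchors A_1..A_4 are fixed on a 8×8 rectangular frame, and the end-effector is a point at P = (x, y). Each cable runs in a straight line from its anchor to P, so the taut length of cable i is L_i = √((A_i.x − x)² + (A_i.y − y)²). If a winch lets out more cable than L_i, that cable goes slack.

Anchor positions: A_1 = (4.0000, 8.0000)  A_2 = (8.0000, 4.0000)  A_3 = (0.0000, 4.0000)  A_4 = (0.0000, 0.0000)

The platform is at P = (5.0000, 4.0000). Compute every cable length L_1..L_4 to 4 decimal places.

(4.1231, 3.0000, 5.0000, 6.4031)

cable 1: Δx=-1.0000, Δy=4.0000; L_1 = √(Δx²+Δy²) = 4.1231
cable 2: Δx=3.0000, Δy=0.0000; L_2 = √(Δx²+Δy²) = 3.0000
cable 3: Δx=-5.0000, Δy=0.0000; L_3 = √(Δx²+Δy²) = 5.0000
cable 4: Δx=-5.0000, Δy=-4.0000; L_4 = √(Δx²+Δy²) = 6.4031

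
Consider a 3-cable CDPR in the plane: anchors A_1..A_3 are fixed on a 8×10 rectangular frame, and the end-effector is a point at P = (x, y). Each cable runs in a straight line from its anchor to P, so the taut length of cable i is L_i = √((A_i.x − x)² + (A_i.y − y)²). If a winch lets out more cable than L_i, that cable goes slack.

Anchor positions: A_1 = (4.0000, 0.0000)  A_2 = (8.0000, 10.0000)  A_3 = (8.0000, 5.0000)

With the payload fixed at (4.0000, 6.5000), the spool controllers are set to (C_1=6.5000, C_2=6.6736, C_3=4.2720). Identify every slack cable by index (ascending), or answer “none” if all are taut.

cable 1: √((0.0000)²+(-6.5000)²)=6.5000, C_1=6.5000: taut
cable 2: √((4.0000)²+(3.5000)²)=5.3151, C_2=6.6736: slack
cable 3: √((4.0000)²+(-1.5000)²)=4.2720, C_3=4.2720: taut

2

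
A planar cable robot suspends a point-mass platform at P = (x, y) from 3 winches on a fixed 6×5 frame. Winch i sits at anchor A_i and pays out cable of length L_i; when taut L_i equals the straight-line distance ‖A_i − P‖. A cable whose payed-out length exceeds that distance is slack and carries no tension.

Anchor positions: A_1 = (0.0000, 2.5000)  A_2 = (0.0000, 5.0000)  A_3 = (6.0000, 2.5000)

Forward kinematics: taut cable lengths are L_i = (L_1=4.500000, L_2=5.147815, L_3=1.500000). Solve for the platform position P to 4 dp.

(4.5000, 2.5000)

each cable: (A_i−P)·(A_i−P) = L_i²; let c_i = ‖A_i‖²−L_i²
c_1 = 0.0000+6.2500−20.2500 = -14.0000
row 1: 0.0000x − 5.0000y = -12.5000  (c_2=-1.5000)
row 2: -12.0000x + 0.0000y = -54.0000  (c_3=40.0000)
Cramer on rows 1–2 → x = 4.5000, y = 2.5000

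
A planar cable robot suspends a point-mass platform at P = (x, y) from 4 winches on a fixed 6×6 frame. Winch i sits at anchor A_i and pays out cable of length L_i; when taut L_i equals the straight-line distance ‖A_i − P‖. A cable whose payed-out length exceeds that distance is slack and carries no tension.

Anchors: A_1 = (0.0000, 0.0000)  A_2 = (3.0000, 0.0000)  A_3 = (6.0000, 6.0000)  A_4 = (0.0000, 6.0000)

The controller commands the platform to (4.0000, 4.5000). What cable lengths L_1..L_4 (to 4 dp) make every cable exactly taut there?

cable 1: Δx=-4.0000, Δy=-4.5000; L_1 = √(Δx²+Δy²) = 6.0208
cable 2: Δx=-1.0000, Δy=-4.5000; L_2 = √(Δx²+Δy²) = 4.6098
cable 3: Δx=2.0000, Δy=1.5000; L_3 = √(Δx²+Δy²) = 2.5000
cable 4: Δx=-4.0000, Δy=1.5000; L_4 = √(Δx²+Δy²) = 4.2720

(6.0208, 4.6098, 2.5000, 4.2720)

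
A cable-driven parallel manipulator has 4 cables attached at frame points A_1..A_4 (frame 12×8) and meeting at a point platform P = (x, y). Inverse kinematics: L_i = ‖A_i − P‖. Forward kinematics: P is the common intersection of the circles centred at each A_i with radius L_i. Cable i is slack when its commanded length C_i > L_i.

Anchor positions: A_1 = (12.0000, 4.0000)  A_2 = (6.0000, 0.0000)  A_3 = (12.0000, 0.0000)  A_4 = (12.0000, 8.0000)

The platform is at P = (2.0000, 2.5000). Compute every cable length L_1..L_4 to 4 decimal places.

(10.1119, 4.7170, 10.3078, 11.4127)

L_1: Δ = A_1−P = (10.0000, 1.5000) → ‖Δ‖ = √102.2500 = 10.1119
L_2: Δ = A_2−P = (4.0000, -2.5000) → ‖Δ‖ = √22.2500 = 4.7170
L_3: Δ = A_3−P = (10.0000, -2.5000) → ‖Δ‖ = √106.2500 = 10.3078
L_4: Δ = A_4−P = (10.0000, 5.5000) → ‖Δ‖ = √130.2500 = 11.4127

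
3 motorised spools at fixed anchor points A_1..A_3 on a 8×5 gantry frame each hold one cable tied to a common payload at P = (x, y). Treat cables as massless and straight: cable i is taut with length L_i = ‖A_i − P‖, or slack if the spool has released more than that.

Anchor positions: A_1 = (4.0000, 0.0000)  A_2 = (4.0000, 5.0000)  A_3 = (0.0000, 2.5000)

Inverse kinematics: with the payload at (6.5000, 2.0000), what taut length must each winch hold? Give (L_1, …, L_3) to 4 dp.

L_1 = √((4.0000−6.5000)² + (0.0000−2.0000)²) = 3.2016
L_2 = √((4.0000−6.5000)² + (5.0000−2.0000)²) = 3.9051
L_3 = √((0.0000−6.5000)² + (2.5000−2.0000)²) = 6.5192

(3.2016, 3.9051, 6.5192)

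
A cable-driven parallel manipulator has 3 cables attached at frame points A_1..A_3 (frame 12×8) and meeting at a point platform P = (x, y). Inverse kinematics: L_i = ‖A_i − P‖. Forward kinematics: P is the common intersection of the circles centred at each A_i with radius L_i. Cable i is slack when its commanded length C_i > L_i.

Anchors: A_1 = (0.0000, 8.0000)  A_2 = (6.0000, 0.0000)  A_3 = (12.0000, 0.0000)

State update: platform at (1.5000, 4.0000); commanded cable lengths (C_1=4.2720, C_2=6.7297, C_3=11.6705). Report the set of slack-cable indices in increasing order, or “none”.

2, 3

cable 1: L_1 = ‖A_1−P‖ = 4.2720;  C_1 = 4.2720 → taut
cable 2: L_2 = ‖A_2−P‖ = 6.0208;  C_2 = 6.7297 → slack
cable 3: L_3 = ‖A_3−P‖ = 11.2361;  C_3 = 11.6705 → slack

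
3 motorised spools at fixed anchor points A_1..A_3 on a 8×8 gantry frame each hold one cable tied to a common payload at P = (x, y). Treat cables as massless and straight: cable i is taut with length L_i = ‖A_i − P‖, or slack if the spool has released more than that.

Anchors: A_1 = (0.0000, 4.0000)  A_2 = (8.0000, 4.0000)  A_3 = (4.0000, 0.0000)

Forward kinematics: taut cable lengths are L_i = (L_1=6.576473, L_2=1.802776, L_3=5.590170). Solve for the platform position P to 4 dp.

(6.5000, 5.0000)

circle eqns → linear via eq_j − eq_1; set q_j = A_j·A_j − L_j²
q_1 = 0.0000+16.0000−43.2500 = -27.2500
-16.0000·x + 0.0000·y = q_1−q_2 = -104.0000
-8.0000·x + 8.0000·y = q_1−q_3 = -12.0000
solve first two rows → x=6.5000, y=5.0000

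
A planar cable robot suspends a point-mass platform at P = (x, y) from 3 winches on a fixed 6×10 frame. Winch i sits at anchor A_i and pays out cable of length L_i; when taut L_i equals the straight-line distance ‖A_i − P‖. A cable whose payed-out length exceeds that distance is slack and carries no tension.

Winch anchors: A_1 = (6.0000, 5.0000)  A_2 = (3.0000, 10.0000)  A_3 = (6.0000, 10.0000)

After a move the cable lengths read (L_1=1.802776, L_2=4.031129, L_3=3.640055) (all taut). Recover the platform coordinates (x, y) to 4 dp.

(5.0000, 6.5000)

expand ‖A_i−P‖²=L_i² and subtract eq 1 (q_i ≔ ‖A_i‖²−L_i²)
q_1 = 36.0000+25.0000−3.2500 = 57.7500
eq1−eq2 → [6.0000  -10.0000]·P = -35.0000
eq1−eq3 → [0.0000  -10.0000]·P = -65.0000
2×2 solve → P = (5.0000, 6.5000)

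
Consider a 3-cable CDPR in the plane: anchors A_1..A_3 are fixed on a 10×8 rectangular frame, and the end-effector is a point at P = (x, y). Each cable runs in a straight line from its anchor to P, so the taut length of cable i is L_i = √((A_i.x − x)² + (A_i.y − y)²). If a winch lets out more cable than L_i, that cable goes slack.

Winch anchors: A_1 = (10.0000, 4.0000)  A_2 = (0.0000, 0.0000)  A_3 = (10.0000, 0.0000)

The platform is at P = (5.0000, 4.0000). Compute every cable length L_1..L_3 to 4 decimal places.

(5.0000, 6.4031, 6.4031)

L_1 = √((10.0000−5.0000)² + (4.0000−4.0000)²) = 5.0000
L_2 = √((0.0000−5.0000)² + (0.0000−4.0000)²) = 6.4031
L_3 = √((10.0000−5.0000)² + (0.0000−4.0000)²) = 6.4031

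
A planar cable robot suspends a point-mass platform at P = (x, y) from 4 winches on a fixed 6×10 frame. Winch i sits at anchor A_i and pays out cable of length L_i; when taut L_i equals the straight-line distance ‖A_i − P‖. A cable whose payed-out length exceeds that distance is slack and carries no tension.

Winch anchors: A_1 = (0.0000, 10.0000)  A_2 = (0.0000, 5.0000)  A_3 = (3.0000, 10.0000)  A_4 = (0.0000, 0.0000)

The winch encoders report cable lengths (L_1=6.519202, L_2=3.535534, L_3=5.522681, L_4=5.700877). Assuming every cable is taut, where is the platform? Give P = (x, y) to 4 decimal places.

circle eqns → linear via eq_j − eq_1; set q_j = A_j·A_j − L_j²
q_1 = 0.0000+100.0000−42.5000 = 57.5000
0.0000·x + 10.0000·y = q_1−q_2 = 45.0000
-6.0000·x + 0.0000·y = q_1−q_3 = -21.0000
0.0000·x + 20.0000·y = q_1−q_4 = 90.0000
solve first two rows → x=3.5000, y=4.5000
check cable 4: ‖A_4−P‖² = 32.5000 ≈ L_4² = 32.5000 ✓

(3.5000, 4.5000)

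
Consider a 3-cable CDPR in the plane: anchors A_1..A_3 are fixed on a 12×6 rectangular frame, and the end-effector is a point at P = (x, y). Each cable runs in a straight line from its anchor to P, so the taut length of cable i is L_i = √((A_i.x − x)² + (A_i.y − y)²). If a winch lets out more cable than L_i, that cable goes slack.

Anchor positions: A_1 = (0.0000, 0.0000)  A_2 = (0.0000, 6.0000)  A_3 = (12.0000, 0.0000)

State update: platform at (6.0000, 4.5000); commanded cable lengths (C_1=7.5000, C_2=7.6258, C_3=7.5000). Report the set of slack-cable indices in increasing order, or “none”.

i=1: geometric 7.5000 vs commanded 7.5000 ⇒ taut
i=2: geometric 6.1847 vs commanded 7.6258 ⇒ slack
i=3: geometric 7.5000 vs commanded 7.5000 ⇒ taut

2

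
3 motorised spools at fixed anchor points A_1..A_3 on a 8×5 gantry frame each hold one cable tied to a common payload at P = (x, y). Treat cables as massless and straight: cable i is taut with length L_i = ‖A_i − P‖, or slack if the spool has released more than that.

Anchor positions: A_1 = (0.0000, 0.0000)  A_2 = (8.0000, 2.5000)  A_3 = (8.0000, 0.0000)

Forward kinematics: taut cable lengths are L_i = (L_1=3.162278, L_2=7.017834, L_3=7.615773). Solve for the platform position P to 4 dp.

(1.0000, 3.0000)

circle eqns → linear via eq_j − eq_1; set c_j = A_j·A_j − L_j²
c_1 = 0.0000+0.0000−10.0000 = -10.0000
-16.0000·x − 5.0000·y = c_1−c_2 = -31.0000
-16.0000·x + 0.0000·y = c_1−c_3 = -16.0000
solve first two rows → x=1.0000, y=3.0000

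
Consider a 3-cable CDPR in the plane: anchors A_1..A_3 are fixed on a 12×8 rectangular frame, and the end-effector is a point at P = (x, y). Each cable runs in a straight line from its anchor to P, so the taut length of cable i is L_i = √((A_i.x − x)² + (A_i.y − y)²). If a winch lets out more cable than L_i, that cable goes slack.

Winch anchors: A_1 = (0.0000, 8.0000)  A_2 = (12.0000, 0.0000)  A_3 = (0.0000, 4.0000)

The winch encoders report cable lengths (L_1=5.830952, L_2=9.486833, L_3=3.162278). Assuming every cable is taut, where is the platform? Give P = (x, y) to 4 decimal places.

(3.0000, 3.0000)

expand ‖A_i−P‖²=L_i² and subtract eq 1 (q_i ≔ ‖A_i‖²−L_i²)
q_1 = 0.0000+64.0000−34.0000 = 30.0000
eq1−eq2 → [-24.0000  16.0000]·P = -24.0000
eq1−eq3 → [0.0000  8.0000]·P = 24.0000
2×2 solve → P = (3.0000, 3.0000)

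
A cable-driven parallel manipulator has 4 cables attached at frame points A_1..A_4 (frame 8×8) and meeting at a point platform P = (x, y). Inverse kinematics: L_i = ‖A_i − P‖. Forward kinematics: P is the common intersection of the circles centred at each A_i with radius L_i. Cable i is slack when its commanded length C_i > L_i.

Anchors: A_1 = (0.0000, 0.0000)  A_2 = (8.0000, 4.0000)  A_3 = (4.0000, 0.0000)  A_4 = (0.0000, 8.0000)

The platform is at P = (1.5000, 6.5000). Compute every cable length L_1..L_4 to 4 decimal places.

(6.6708, 6.9642, 6.9642, 2.1213)

cable 1: Δx=-1.5000, Δy=-6.5000; L_1 = √(Δx²+Δy²) = 6.6708
cable 2: Δx=6.5000, Δy=-2.5000; L_2 = √(Δx²+Δy²) = 6.9642
cable 3: Δx=2.5000, Δy=-6.5000; L_3 = √(Δx²+Δy²) = 6.9642
cable 4: Δx=-1.5000, Δy=1.5000; L_4 = √(Δx²+Δy²) = 2.1213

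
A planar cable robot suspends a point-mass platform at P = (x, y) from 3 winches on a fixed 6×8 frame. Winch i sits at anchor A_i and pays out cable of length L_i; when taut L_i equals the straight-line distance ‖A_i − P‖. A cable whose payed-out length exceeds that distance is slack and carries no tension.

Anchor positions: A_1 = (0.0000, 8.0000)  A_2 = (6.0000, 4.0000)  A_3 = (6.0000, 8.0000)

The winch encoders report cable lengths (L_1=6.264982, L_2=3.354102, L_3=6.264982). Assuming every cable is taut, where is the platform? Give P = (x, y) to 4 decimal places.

(3.0000, 2.5000)

circle eqns → linear via eq_j − eq_1; set c_j = A_j·A_j − L_j²
c_1 = 0.0000+64.0000−39.2500 = 24.7500
-12.0000·x + 8.0000·y = c_1−c_2 = -16.0000
-12.0000·x + 0.0000·y = c_1−c_3 = -36.0000
solve first two rows → x=3.0000, y=2.5000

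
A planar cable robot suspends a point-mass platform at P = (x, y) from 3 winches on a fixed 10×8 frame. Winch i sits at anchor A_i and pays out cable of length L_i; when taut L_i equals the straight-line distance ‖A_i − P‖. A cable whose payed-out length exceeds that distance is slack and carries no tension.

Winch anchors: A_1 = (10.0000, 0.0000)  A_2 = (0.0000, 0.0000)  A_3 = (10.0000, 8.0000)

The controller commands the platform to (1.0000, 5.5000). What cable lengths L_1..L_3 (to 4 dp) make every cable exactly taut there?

(10.5475, 5.5902, 9.3408)

cable 1: Δx=9.0000, Δy=-5.5000; L_1 = √(Δx²+Δy²) = 10.5475
cable 2: Δx=-1.0000, Δy=-5.5000; L_2 = √(Δx²+Δy²) = 5.5902
cable 3: Δx=9.0000, Δy=2.5000; L_3 = √(Δx²+Δy²) = 9.3408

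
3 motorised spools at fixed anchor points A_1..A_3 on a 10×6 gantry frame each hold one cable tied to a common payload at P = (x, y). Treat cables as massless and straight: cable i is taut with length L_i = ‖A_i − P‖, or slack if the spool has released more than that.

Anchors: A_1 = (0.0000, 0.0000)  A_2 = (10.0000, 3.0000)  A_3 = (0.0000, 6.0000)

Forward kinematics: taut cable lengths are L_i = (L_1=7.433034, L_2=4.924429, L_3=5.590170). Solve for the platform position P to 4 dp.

(5.5000, 5.0000)

each cable: (A_i−P)·(A_i−P) = L_i²; let c_i = ‖A_i‖²−L_i²
c_1 = 0.0000+0.0000−55.2500 = -55.2500
row 1: -20.0000x − 6.0000y = -140.0000  (c_2=84.7500)
row 2: 0.0000x − 12.0000y = -60.0000  (c_3=4.7500)
Cramer on rows 1–2 → x = 5.5000, y = 5.0000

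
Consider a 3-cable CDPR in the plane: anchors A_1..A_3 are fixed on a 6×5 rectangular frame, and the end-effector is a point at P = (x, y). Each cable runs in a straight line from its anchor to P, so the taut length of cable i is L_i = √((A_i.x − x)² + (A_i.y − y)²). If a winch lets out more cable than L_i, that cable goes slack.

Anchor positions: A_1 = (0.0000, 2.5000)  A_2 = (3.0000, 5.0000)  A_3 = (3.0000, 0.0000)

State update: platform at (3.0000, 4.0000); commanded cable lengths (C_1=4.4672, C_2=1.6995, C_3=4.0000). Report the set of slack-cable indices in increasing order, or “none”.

1, 2

cable 1: L_1 = ‖A_1−P‖ = 3.3541;  C_1 = 4.4672 → slack
cable 2: L_2 = ‖A_2−P‖ = 1.0000;  C_2 = 1.6995 → slack
cable 3: L_3 = ‖A_3−P‖ = 4.0000;  C_3 = 4.0000 → taut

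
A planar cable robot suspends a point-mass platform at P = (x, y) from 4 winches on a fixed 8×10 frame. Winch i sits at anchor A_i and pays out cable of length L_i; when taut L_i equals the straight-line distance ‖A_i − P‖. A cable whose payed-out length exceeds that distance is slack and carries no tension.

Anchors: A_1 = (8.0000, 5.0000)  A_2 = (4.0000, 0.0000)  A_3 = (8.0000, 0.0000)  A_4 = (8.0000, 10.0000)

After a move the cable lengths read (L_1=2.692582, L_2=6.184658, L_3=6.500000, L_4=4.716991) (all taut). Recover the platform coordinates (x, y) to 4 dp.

expand ‖A_i−P‖²=L_i² and subtract eq 1 (c_i ≔ ‖A_i‖²−L_i²)
c_1 = 64.0000+25.0000−7.2500 = 81.7500
eq1−eq2 → [8.0000  10.0000]·P = 104.0000
eq1−eq3 → [0.0000  10.0000]·P = 60.0000
eq1−eq4 → [0.0000  -10.0000]·P = -60.0000
2×2 solve → P = (5.5000, 6.0000)
check cable 4: ‖A_4−P‖² = 22.2500 ≈ L_4² = 22.2500 ✓

(5.5000, 6.0000)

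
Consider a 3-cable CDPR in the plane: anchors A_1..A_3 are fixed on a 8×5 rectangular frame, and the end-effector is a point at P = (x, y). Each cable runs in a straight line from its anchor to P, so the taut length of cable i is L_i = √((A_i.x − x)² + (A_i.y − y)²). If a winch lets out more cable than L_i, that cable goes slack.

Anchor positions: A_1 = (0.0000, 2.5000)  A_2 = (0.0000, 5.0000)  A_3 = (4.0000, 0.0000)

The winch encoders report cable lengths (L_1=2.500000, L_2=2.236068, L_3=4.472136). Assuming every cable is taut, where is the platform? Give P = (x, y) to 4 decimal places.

circle eqns → linear via eq_j − eq_1; set c_j = A_j·A_j − L_j²
c_1 = 0.0000+6.2500−6.2500 = 0.0000
0.0000·x − 5.0000·y = c_1−c_2 = -20.0000
-8.0000·x + 5.0000·y = c_1−c_3 = 4.0000
solve first two rows → x=2.0000, y=4.0000

(2.0000, 4.0000)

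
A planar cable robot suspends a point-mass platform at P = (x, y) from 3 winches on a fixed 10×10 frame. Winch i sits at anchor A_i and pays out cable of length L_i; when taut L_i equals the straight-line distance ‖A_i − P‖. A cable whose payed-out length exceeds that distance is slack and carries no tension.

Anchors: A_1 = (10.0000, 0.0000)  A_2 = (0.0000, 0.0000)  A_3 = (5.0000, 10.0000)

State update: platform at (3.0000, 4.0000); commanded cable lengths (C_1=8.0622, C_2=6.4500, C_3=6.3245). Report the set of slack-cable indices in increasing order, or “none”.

cable 1: √((7.0000)²+(-4.0000)²)=8.0623, C_1=8.0622: taut
cable 2: √((-3.0000)²+(-4.0000)²)=5.0000, C_2=6.4500: slack
cable 3: √((2.0000)²+(6.0000)²)=6.3246, C_3=6.3245: taut

2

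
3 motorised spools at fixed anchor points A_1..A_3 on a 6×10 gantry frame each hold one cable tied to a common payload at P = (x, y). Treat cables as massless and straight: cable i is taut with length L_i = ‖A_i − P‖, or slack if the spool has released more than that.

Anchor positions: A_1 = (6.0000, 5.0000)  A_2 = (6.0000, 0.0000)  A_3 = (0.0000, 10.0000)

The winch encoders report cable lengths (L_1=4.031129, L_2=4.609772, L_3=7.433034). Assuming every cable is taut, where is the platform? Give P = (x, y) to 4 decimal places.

(2.5000, 3.0000)

each cable: (A_i−P)·(A_i−P) = L_i²; let c_i = ‖A_i‖²−L_i²
c_1 = 36.0000+25.0000−16.2500 = 44.7500
row 1: 0.0000x + 10.0000y = 30.0000  (c_2=14.7500)
row 2: 12.0000x − 10.0000y = 0.0000  (c_3=44.7500)
Cramer on rows 1–2 → x = 2.5000, y = 3.0000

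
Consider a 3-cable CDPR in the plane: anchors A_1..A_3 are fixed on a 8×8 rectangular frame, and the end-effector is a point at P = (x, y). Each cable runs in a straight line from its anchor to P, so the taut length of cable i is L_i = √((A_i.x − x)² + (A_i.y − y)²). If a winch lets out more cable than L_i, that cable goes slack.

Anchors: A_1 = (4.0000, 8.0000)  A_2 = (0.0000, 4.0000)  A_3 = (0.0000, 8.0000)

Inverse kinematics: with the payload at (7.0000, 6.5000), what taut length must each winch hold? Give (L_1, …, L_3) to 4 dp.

(3.3541, 7.4330, 7.1589)

cable 1: Δx=-3.0000, Δy=1.5000; L_1 = √(Δx²+Δy²) = 3.3541
cable 2: Δx=-7.0000, Δy=-2.5000; L_2 = √(Δx²+Δy²) = 7.4330
cable 3: Δx=-7.0000, Δy=1.5000; L_3 = √(Δx²+Δy²) = 7.1589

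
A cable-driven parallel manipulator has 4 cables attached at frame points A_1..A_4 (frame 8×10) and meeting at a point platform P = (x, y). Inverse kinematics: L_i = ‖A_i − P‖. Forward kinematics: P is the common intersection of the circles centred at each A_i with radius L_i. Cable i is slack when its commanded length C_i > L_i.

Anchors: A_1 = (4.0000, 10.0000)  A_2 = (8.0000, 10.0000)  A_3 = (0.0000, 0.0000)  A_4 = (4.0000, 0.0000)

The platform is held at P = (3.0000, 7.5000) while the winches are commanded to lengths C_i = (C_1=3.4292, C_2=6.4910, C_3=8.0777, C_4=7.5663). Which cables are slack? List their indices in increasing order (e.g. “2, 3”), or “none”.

i=1: geometric 2.6926 vs commanded 3.4292 ⇒ slack
i=2: geometric 5.5902 vs commanded 6.4910 ⇒ slack
i=3: geometric 8.0777 vs commanded 8.0777 ⇒ taut
i=4: geometric 7.5664 vs commanded 7.5663 ⇒ taut

1, 2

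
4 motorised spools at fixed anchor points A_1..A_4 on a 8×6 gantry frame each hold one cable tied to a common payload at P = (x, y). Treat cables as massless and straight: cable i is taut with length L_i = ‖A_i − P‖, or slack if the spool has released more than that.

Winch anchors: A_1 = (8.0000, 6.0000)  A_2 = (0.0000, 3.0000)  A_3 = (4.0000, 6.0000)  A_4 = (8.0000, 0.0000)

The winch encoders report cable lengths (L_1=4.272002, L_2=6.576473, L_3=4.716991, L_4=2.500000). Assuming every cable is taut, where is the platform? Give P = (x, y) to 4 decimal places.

(6.5000, 2.0000)

expand ‖A_i−P‖²=L_i² and subtract eq 1 (q_i ≔ ‖A_i‖²−L_i²)
q_1 = 64.0000+36.0000−18.2500 = 81.7500
eq1−eq2 → [16.0000  6.0000]·P = 116.0000
eq1−eq3 → [8.0000  0.0000]·P = 52.0000
eq1−eq4 → [0.0000  12.0000]·P = 24.0000
2×2 solve → P = (6.5000, 2.0000)
check cable 4: ‖A_4−P‖² = 6.2500 ≈ L_4² = 6.2500 ✓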